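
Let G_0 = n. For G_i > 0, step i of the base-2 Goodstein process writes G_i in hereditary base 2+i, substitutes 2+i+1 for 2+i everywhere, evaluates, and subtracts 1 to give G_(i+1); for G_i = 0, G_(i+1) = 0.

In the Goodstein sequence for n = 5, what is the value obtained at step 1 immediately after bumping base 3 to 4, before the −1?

step 0: 5 = 2^2 + 1; sub 3 for 2: 3^3 + 1; = 28; G_1 = 28−1 = 27
step 1: 27 = 3^3; sub 4 for 3: 4^4; = 256; G_2 = 256−1 = 255

256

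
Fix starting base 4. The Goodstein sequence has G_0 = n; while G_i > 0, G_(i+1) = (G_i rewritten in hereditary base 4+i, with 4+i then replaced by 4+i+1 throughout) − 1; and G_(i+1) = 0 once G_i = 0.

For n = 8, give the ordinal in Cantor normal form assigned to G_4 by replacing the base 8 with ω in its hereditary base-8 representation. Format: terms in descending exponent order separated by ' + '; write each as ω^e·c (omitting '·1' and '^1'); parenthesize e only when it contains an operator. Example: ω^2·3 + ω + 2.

ω + 1

(0) 8|_4 = 2·4 ↦ 2·5|_5 = 10 ⇒ 9
(1) 9|_5 = 5 + 4 ↦ 6 + 4|_6 = 10 ⇒ 9
(2) 9|_6 = 6 + 3 ↦ 7 + 3|_7 = 10 ⇒ 9
(3) 9|_7 = 7 + 2 ↦ 8 + 2|_8 = 10 ⇒ 9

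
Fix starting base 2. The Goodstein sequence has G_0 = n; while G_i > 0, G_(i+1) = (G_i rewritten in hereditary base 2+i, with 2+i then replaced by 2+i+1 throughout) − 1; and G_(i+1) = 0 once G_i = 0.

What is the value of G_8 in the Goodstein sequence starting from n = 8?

(0) 8|_2 = 2^(2 + 1) ↦ 3^(3 + 1)|_3 = 81 ⇒ 80
(1) 80|_3 = 2·3^3 + 2·3^2 + 2·3 + 2 ↦ 2·4^4 + 2·4^2 + 2·4 + 2|_4 = 554 ⇒ 553
(2) 553|_4 = 2·4^4 + 2·4^2 + 2·4 + 1 ↦ 2·5^5 + 2·5^2 + 2·5 + 1|_5 = 6311 ⇒ 6310
(3) 6310|_5 = 2·5^5 + 2·5^2 + 2·5 ↦ 2·6^6 + 2·6^2 + 2·6|_6 = 93396 ⇒ 93395
(4) 93395|_6 = 2·6^6 + 2·6^2 + 6 + 5 ↦ 2·7^7 + 2·7^2 + 7 + 5|_7 = 1647196 ⇒ 1647195
(5) 1647195|_7 = 2·7^7 + 2·7^2 + 7 + 4 ↦ 2·8^8 + 2·8^2 + 8 + 4|_8 = 33554572 ⇒ 33554571
(6) 33554571|_8 = 2·8^8 + 2·8^2 + 8 + 3 ↦ 2·9^9 + 2·9^2 + 9 + 3|_9 = 774841152 ⇒ 774841151
(7) 774841151|_9 = 2·9^9 + 2·9^2 + 9 + 2 ↦ 2·10^10 + 2·10^2 + 10 + 2|_10 = 20000000212 ⇒ 20000000211
(8) 20000000211|_10 = 2·10^10 + 2·10^2 + 10 + 1 ↦ 2·11^11 + 2·11^2 + 11 + 1|_11 = 570623341476 ⇒ 570623341475

20000000211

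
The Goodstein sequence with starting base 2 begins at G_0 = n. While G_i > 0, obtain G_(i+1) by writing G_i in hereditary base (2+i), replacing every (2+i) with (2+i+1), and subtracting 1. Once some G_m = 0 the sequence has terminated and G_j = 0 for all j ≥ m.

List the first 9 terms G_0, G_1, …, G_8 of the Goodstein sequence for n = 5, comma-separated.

5, 27, 255, 467, 775, 1197, 1751, 2454, 3325

5 —HB2→ 2^2 + 1 —bump→ 3^3 + 1 = 28 —(−1)→ 27
27 —HB3→ 3^3 —bump→ 4^4 = 256 —(−1)→ 255
255 —HB4→ 3·4^3 + 3·4^2 + 3·4 + 3 —bump→ 3·5^3 + 3·5^2 + 3·5 + 3 = 468 —(−1)→ 467
467 —HB5→ 3·5^3 + 3·5^2 + 3·5 + 2 —bump→ 3·6^3 + 3·6^2 + 3·6 + 2 = 776 —(−1)→ 775
775 —HB6→ 3·6^3 + 3·6^2 + 3·6 + 1 —bump→ 3·7^3 + 3·7^2 + 3·7 + 1 = 1198 —(−1)→ 1197
1197 —HB7→ 3·7^3 + 3·7^2 + 3·7 —bump→ 3·8^3 + 3·8^2 + 3·8 = 1752 —(−1)→ 1751
1751 —HB8→ 3·8^3 + 3·8^2 + 2·8 + 7 —bump→ 3·9^3 + 3·9^2 + 2·9 + 7 = 2455 —(−1)→ 2454
2454 —HB9→ 3·9^3 + 3·9^2 + 2·9 + 6 —bump→ 3·10^3 + 3·10^2 + 2·10 + 6 = 3326 —(−1)→ 3325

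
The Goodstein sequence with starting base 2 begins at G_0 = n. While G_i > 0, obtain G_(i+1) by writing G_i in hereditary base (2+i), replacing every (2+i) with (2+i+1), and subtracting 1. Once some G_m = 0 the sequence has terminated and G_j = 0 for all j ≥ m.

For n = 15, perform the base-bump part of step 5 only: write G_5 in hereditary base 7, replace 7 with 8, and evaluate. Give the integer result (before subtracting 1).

150994944

G_0 = 15. HB_2(15) = 2^(2 + 1) + 2^2 + 2 + 1. Bump = 112. G_1 = 111.
G_1 = 111. HB_3(111) = 3^(3 + 1) + 3^3 + 3. Bump = 1284. G_2 = 1283.
G_2 = 1283. HB_4(1283) = 4^(4 + 1) + 4^4 + 3. Bump = 18753. G_3 = 18752.
G_3 = 18752. HB_5(18752) = 5^(5 + 1) + 5^5 + 2. Bump = 326594. G_4 = 326593.
G_4 = 326593. HB_6(326593) = 6^(6 + 1) + 6^6 + 1. Bump = 6588345. G_5 = 6588344.
G_5 = 6588344. HB_7(6588344) = 7^(7 + 1) + 7^7. Bump = 150994944. G_6 = 150994943.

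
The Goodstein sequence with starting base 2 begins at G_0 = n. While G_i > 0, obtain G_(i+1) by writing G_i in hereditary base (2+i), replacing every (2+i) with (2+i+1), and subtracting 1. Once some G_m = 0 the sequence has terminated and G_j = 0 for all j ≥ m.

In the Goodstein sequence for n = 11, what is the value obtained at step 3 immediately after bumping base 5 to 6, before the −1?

11 —HB2→ 2^(2 + 1) + 2 + 1 —bump→ 3^(3 + 1) + 3 + 1 = 85 —(−1)→ 84
84 —HB3→ 3^(3 + 1) + 3 —bump→ 4^(4 + 1) + 4 = 1028 —(−1)→ 1027
1027 —HB4→ 4^(4 + 1) + 3 —bump→ 5^(5 + 1) + 3 = 15628 —(−1)→ 15627
15627 —HB5→ 5^(5 + 1) + 2 —bump→ 6^(6 + 1) + 2 = 279938 —(−1)→ 279937

279938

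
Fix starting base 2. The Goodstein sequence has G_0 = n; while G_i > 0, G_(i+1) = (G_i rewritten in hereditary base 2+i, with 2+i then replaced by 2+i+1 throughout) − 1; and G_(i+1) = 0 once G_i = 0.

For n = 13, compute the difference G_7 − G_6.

3352567376

[0] 13 ≡ 2^(2 + 1) + 2^2 + 1 (base 2). Lift 3: 109. −1: 108.
[1] 108 ≡ 3^(3 + 1) + 3^3 (base 3). Lift 4: 1280. −1: 1279.
[2] 1279 ≡ 4^(4 + 1) + 3·4^3 + 3·4^2 + 3·4 + 3 (base 4). Lift 5: 16093. −1: 16092.
[3] 16092 ≡ 5^(5 + 1) + 3·5^3 + 3·5^2 + 3·5 + 2 (base 5). Lift 6: 280712. −1: 280711.
[4] 280711 ≡ 6^(6 + 1) + 3·6^3 + 3·6^2 + 3·6 + 1 (base 6). Lift 7: 5765999. −1: 5765998.
[5] 5765998 ≡ 7^(7 + 1) + 3·7^3 + 3·7^2 + 3·7 (base 7). Lift 8: 134219480. −1: 134219479.
[6] 134219479 ≡ 8^(8 + 1) + 3·8^3 + 3·8^2 + 2·8 + 7 (base 8). Lift 9: 3486786856. −1: 3486786855.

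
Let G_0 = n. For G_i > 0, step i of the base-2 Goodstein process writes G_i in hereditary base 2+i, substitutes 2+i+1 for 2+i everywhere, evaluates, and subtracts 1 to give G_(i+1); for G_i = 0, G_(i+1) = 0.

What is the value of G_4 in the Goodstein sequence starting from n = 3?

G_0=3  [base 2] 2 + 1  →[2↦3]→  3 + 1 = 4  −1 ⇒ G_1=3
G_1=3  [base 3] 3  →[3↦4]→  4 = 4  −1 ⇒ G_2=3
G_2=3  [base 4] 3  →[4↦5]→  3 = 3  −1 ⇒ G_3=2
G_3=2  [base 5] 2  →[5↦6]→  2 = 2  −1 ⇒ G_4=1
G_4=1  [base 6] 1  →[6↦7]→  1 = 1  −1 ⇒ G_5=0

1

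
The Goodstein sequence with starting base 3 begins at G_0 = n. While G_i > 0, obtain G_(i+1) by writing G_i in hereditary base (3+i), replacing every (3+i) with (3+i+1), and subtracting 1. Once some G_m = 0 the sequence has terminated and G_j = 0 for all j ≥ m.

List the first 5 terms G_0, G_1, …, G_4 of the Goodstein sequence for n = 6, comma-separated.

base 3: 6 = 2·3; at 4: 2·4 = 8; next = 7
base 4: 7 = 4 + 3; at 5: 5 + 3 = 8; next = 7
base 5: 7 = 5 + 2; at 6: 6 + 2 = 8; next = 7
base 6: 7 = 6 + 1; at 7: 7 + 1 = 8; next = 7

6, 7, 7, 7, 7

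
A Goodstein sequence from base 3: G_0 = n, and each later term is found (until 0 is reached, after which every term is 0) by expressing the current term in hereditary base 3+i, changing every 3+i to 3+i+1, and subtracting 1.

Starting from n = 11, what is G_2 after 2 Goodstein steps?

G_0=11  [base 3] 3^2 + 2  →[3↦4]→  4^2 + 2 = 18  −1 ⇒ G_1=17
G_1=17  [base 4] 4^2 + 1  →[4↦5]→  5^2 + 1 = 26  −1 ⇒ G_2=25
G_2=25  [base 5] 5^2  →[5↦6]→  6^2 = 36  −1 ⇒ G_3=35

25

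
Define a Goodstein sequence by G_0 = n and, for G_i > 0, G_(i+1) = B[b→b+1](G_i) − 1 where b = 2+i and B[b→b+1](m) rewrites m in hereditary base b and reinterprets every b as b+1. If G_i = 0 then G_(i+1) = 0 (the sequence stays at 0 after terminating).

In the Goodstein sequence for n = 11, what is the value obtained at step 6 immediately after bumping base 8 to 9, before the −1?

2749609303

G_0 = 11. HB_2(11) = 2^(2 + 1) + 2 + 1. Bump = 85. G_1 = 84.
G_1 = 84. HB_3(84) = 3^(3 + 1) + 3. Bump = 1028. G_2 = 1027.
G_2 = 1027. HB_4(1027) = 4^(4 + 1) + 3. Bump = 15628. G_3 = 15627.
G_3 = 15627. HB_5(15627) = 5^(5 + 1) + 2. Bump = 279938. G_4 = 279937.
G_4 = 279937. HB_6(279937) = 6^(6 + 1) + 1. Bump = 5764802. G_5 = 5764801.
G_5 = 5764801. HB_7(5764801) = 7^(7 + 1). Bump = 134217728. G_6 = 134217727.
G_6 = 134217727. HB_8(134217727) = 7·8^8 + 7·8^7 + 7·8^6 + 7·8^5 + 7·8^4 + 7·8^3 + 7·8^2 + 7·8 + 7. Bump = 2749609303. G_7 = 2749609302.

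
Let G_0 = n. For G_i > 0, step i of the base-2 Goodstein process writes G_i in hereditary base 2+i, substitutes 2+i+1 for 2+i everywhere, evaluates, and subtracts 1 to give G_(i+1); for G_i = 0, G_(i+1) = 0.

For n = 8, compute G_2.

8 —HB2→ 2^(2 + 1) —bump→ 3^(3 + 1) = 81 —(−1)→ 80
80 —HB3→ 2·3^3 + 2·3^2 + 2·3 + 2 —bump→ 2·4^4 + 2·4^2 + 2·4 + 2 = 554 —(−1)→ 553
553 —HB4→ 2·4^4 + 2·4^2 + 2·4 + 1 —bump→ 2·5^5 + 2·5^2 + 2·5 + 1 = 6311 —(−1)→ 6310

553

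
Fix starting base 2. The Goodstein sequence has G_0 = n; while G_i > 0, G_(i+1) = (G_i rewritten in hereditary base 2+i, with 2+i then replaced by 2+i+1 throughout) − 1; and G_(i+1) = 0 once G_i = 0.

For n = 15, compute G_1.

G_0 = 15. HB_2(15) = 2^(2 + 1) + 2^2 + 2 + 1. Bump = 112. G_1 = 111.
G_1 = 111. HB_3(111) = 3^(3 + 1) + 3^3 + 3. Bump = 1284. G_2 = 1283.

111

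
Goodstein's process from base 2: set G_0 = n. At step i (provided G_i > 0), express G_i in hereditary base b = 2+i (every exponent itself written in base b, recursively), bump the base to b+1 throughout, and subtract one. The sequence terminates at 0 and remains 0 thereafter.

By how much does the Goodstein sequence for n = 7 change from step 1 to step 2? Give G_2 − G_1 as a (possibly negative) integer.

[0] 7 ≡ 2^2 + 2 + 1 (base 2). Lift 3: 31. −1: 30.
[1] 30 ≡ 3^3 + 3 (base 3). Lift 4: 260. −1: 259.

229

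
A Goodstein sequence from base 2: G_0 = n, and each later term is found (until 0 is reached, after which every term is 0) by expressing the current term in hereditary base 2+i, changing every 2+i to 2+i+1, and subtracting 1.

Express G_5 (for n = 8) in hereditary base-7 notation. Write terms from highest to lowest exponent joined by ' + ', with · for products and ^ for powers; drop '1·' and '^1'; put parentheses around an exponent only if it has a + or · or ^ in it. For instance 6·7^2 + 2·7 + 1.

2·7^7 + 2·7^2 + 7 + 4

step 0: 8 = 2^(2 + 1); sub 3 for 2: 3^(3 + 1); = 81; G_1 = 81−1 = 80
step 1: 80 = 2·3^3 + 2·3^2 + 2·3 + 2; sub 4 for 3: 2·4^4 + 2·4^2 + 2·4 + 2; = 554; G_2 = 554−1 = 553
step 2: 553 = 2·4^4 + 2·4^2 + 2·4 + 1; sub 5 for 4: 2·5^5 + 2·5^2 + 2·5 + 1; = 6311; G_3 = 6311−1 = 6310
step 3: 6310 = 2·5^5 + 2·5^2 + 2·5; sub 6 for 5: 2·6^6 + 2·6^2 + 2·6; = 93396; G_4 = 93396−1 = 93395
step 4: 93395 = 2·6^6 + 2·6^2 + 6 + 5; sub 7 for 6: 2·7^7 + 2·7^2 + 7 + 5; = 1647196; G_5 = 1647196−1 = 1647195
step 5: 1647195 = 2·7^7 + 2·7^2 + 7 + 4; sub 8 for 7: 2·8^8 + 2·8^2 + 8 + 4; = 33554572; G_6 = 33554572−1 = 33554571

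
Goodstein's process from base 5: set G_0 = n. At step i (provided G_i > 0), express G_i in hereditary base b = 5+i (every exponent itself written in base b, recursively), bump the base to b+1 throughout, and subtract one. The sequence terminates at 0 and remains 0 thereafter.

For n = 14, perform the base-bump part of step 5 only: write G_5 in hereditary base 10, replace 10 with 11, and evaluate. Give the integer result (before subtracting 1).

20

G_0 = 14. HB_5(14) = 2·5 + 4. Bump = 16. G_1 = 15.
G_1 = 15. HB_6(15) = 2·6 + 3. Bump = 17. G_2 = 16.
G_2 = 16. HB_7(16) = 2·7 + 2. Bump = 18. G_3 = 17.
G_3 = 17. HB_8(17) = 2·8 + 1. Bump = 19. G_4 = 18.
G_4 = 18. HB_9(18) = 2·9. Bump = 20. G_5 = 19.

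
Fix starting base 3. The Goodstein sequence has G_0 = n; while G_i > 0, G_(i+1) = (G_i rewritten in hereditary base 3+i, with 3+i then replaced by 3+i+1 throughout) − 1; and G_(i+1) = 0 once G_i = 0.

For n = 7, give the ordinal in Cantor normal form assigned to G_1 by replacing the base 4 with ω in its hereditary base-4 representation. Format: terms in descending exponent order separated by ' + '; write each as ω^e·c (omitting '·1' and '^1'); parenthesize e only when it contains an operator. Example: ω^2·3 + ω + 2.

(0) 7|_3 = 2·3 + 1 ↦ 2·4 + 1|_4 = 9 ⇒ 8
(1) 8|_4 = 2·4 ↦ 2·5|_5 = 10 ⇒ 9

ω·2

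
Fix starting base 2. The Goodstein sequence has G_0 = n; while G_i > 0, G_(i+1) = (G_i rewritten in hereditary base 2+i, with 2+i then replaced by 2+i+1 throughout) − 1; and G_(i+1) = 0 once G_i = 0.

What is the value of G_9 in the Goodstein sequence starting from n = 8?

base 2: 8 = 2^(2 + 1); at 3: 3^(3 + 1) = 81; next = 80
base 3: 80 = 2·3^3 + 2·3^2 + 2·3 + 2; at 4: 2·4^4 + 2·4^2 + 2·4 + 2 = 554; next = 553
base 4: 553 = 2·4^4 + 2·4^2 + 2·4 + 1; at 5: 2·5^5 + 2·5^2 + 2·5 + 1 = 6311; next = 6310
base 5: 6310 = 2·5^5 + 2·5^2 + 2·5; at 6: 2·6^6 + 2·6^2 + 2·6 = 93396; next = 93395
base 6: 93395 = 2·6^6 + 2·6^2 + 6 + 5; at 7: 2·7^7 + 2·7^2 + 7 + 5 = 1647196; next = 1647195
base 7: 1647195 = 2·7^7 + 2·7^2 + 7 + 4; at 8: 2·8^8 + 2·8^2 + 8 + 4 = 33554572; next = 33554571
base 8: 33554571 = 2·8^8 + 2·8^2 + 8 + 3; at 9: 2·9^9 + 2·9^2 + 9 + 3 = 774841152; next = 774841151
base 9: 774841151 = 2·9^9 + 2·9^2 + 9 + 2; at 10: 2·10^10 + 2·10^2 + 10 + 2 = 20000000212; next = 20000000211
base 10: 20000000211 = 2·10^10 + 2·10^2 + 10 + 1; at 11: 2·11^11 + 2·11^2 + 11 + 1 = 570623341476; next = 570623341475

570623341475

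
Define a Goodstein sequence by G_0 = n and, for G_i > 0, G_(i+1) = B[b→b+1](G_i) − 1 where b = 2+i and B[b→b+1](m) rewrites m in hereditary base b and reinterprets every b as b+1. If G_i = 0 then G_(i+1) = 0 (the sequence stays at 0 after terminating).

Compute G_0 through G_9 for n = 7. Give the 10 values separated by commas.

7, 30, 259, 3127, 46657, 823543, 16777215, 37665879, 77777775, 150051213

7 —HB2→ 2^2 + 2 + 1 —bump→ 3^3 + 3 + 1 = 31 —(−1)→ 30
30 —HB3→ 3^3 + 3 —bump→ 4^4 + 4 = 260 —(−1)→ 259
259 —HB4→ 4^4 + 3 —bump→ 5^5 + 3 = 3128 —(−1)→ 3127
3127 —HB5→ 5^5 + 2 —bump→ 6^6 + 2 = 46658 —(−1)→ 46657
46657 —HB6→ 6^6 + 1 —bump→ 7^7 + 1 = 823544 —(−1)→ 823543
823543 —HB7→ 7^7 —bump→ 8^8 = 16777216 —(−1)→ 16777215
16777215 —HB8→ 7·8^7 + 7·8^6 + 7·8^5 + 7·8^4 + 7·8^3 + 7·8^2 + 7·8 + 7 —bump→ 7·9^7 + 7·9^6 + 7·9^5 + 7·9^4 + 7·9^3 + 7·9^2 + 7·9 + 7 = 37665880 —(−1)→ 37665879
37665879 —HB9→ 7·9^7 + 7·9^6 + 7·9^5 + 7·9^4 + 7·9^3 + 7·9^2 + 7·9 + 6 —bump→ 7·10^7 + 7·10^6 + 7·10^5 + 7·10^4 + 7·10^3 + 7·10^2 + 7·10 + 6 = 77777776 —(−1)→ 77777775
77777775 —HB10→ 7·10^7 + 7·10^6 + 7·10^5 + 7·10^4 + 7·10^3 + 7·10^2 + 7·10 + 5 —bump→ 7·11^7 + 7·11^6 + 7·11^5 + 7·11^4 + 7·11^3 + 7·11^2 + 7·11 + 5 = 150051214 —(−1)→ 150051213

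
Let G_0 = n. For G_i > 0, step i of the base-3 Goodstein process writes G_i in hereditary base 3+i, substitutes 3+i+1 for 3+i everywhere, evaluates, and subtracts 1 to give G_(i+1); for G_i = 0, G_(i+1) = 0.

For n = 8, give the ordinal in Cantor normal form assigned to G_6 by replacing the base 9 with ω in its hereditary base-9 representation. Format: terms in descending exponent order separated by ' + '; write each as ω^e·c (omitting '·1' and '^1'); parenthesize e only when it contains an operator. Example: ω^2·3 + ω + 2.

i=0: 8 = 2·3 + 2 (b=3); 3→4: 2·4 + 2 = 10; 10−1 = 9
i=1: 9 = 2·4 + 1 (b=4); 4→5: 2·5 + 1 = 11; 11−1 = 10
i=2: 10 = 2·5 (b=5); 5→6: 2·6 = 12; 12−1 = 11
i=3: 11 = 6 + 5 (b=6); 6→7: 7 + 5 = 12; 12−1 = 11
i=4: 11 = 7 + 4 (b=7); 7→8: 8 + 4 = 12; 12−1 = 11
i=5: 11 = 8 + 3 (b=8); 8→9: 9 + 3 = 12; 12−1 = 11
i=6: 11 = 9 + 2 (b=9); 9→10: 10 + 2 = 12; 12−1 = 11

ω + 2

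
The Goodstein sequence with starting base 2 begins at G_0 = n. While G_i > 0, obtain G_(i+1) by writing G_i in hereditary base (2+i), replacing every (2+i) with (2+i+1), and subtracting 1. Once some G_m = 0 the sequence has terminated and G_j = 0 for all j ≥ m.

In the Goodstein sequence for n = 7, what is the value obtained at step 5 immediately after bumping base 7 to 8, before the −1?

G_0 = 7. HB_2(7) = 2^2 + 2 + 1. Bump = 31. G_1 = 30.
G_1 = 30. HB_3(30) = 3^3 + 3. Bump = 260. G_2 = 259.
G_2 = 259. HB_4(259) = 4^4 + 3. Bump = 3128. G_3 = 3127.
G_3 = 3127. HB_5(3127) = 5^5 + 2. Bump = 46658. G_4 = 46657.
G_4 = 46657. HB_6(46657) = 6^6 + 1. Bump = 823544. G_5 = 823543.
G_5 = 823543. HB_7(823543) = 7^7. Bump = 16777216. G_6 = 16777215.

16777216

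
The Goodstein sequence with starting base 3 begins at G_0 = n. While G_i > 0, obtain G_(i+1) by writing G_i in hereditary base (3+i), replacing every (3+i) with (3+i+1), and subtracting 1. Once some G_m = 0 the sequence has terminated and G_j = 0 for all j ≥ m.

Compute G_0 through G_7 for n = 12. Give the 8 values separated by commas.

12, 19, 27, 37, 49, 63, 69, 75

base 3: 12 = 3^2 + 3; at 4: 4^2 + 4 = 20; next = 19
base 4: 19 = 4^2 + 3; at 5: 5^2 + 3 = 28; next = 27
base 5: 27 = 5^2 + 2; at 6: 6^2 + 2 = 38; next = 37
base 6: 37 = 6^2 + 1; at 7: 7^2 + 1 = 50; next = 49
base 7: 49 = 7^2; at 8: 8^2 = 64; next = 63
base 8: 63 = 7·8 + 7; at 9: 7·9 + 7 = 70; next = 69
base 9: 69 = 7·9 + 6; at 10: 7·10 + 6 = 76; next = 75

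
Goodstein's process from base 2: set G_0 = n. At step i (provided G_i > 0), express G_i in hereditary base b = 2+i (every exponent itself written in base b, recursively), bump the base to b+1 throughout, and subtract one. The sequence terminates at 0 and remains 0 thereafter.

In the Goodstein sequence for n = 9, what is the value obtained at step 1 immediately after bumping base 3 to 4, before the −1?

1024

i=0: 9 = 2^(2 + 1) + 1 (b=2); 2→3: 3^(3 + 1) + 1 = 82; 82−1 = 81
i=1: 81 = 3^(3 + 1) (b=3); 3→4: 4^(4 + 1) = 1024; 1024−1 = 1023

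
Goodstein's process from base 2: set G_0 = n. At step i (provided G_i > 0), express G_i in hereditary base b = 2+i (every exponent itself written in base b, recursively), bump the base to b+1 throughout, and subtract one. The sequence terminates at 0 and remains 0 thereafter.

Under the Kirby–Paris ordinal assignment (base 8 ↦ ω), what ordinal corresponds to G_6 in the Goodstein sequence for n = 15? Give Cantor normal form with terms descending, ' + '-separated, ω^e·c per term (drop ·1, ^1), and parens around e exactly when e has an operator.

[0] 15 ≡ 2^(2 + 1) + 2^2 + 2 + 1 (base 2). Lift 3: 112. −1: 111.
[1] 111 ≡ 3^(3 + 1) + 3^3 + 3 (base 3). Lift 4: 1284. −1: 1283.
[2] 1283 ≡ 4^(4 + 1) + 4^4 + 3 (base 4). Lift 5: 18753. −1: 18752.
[3] 18752 ≡ 5^(5 + 1) + 5^5 + 2 (base 5). Lift 6: 326594. −1: 326593.
[4] 326593 ≡ 6^(6 + 1) + 6^6 + 1 (base 6). Lift 7: 6588345. −1: 6588344.
[5] 6588344 ≡ 7^(7 + 1) + 7^7 (base 7). Lift 8: 150994944. −1: 150994943.

ω^(ω + 1) + ω^7·7 + ω^6·7 + ω^5·7 + ω^4·7 + ω^3·7 + ω^2·7 + ω·7 + 7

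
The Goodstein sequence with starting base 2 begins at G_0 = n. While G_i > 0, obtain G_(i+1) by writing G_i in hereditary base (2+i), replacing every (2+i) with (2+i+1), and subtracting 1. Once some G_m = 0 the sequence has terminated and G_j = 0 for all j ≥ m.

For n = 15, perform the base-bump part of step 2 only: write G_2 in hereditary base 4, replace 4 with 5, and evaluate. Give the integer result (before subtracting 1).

18753

15 —HB2→ 2^(2 + 1) + 2^2 + 2 + 1 —bump→ 3^(3 + 1) + 3^3 + 3 + 1 = 112 —(−1)→ 111
111 —HB3→ 3^(3 + 1) + 3^3 + 3 —bump→ 4^(4 + 1) + 4^4 + 4 = 1284 —(−1)→ 1283
1283 —HB4→ 4^(4 + 1) + 4^4 + 3 —bump→ 5^(5 + 1) + 5^5 + 3 = 18753 —(−1)→ 18752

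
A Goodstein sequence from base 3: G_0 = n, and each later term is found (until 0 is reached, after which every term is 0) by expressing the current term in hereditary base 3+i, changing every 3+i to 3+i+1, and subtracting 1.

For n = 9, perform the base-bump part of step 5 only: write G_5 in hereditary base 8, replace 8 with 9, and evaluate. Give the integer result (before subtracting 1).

G_0 = 9. HB_3(9) = 3^2. Bump = 16. G_1 = 15.
G_1 = 15. HB_4(15) = 3·4 + 3. Bump = 18. G_2 = 17.
G_2 = 17. HB_5(17) = 3·5 + 2. Bump = 20. G_3 = 19.
G_3 = 19. HB_6(19) = 3·6 + 1. Bump = 22. G_4 = 21.
G_4 = 21. HB_7(21) = 3·7. Bump = 24. G_5 = 23.
G_5 = 23. HB_8(23) = 2·8 + 7. Bump = 25. G_6 = 24.

25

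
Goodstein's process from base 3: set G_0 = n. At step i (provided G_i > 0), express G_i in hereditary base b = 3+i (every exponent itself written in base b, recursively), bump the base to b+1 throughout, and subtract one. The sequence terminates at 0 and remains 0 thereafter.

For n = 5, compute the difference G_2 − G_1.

G_0=5  [base 3] 3 + 2  →[3↦4]→  4 + 2 = 6  −1 ⇒ G_1=5
G_1=5  [base 4] 4 + 1  →[4↦5]→  5 + 1 = 6  −1 ⇒ G_2=5

0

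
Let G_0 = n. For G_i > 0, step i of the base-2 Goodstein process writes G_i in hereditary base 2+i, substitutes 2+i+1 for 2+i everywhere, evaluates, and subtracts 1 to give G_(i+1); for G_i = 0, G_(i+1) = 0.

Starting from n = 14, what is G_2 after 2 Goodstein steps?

[0] 14 ≡ 2^(2 + 1) + 2^2 + 2 (base 2). Lift 3: 111. −1: 110.
[1] 110 ≡ 3^(3 + 1) + 3^3 + 2 (base 3). Lift 4: 1282. −1: 1281.
[2] 1281 ≡ 4^(4 + 1) + 4^4 + 1 (base 4). Lift 5: 18751. −1: 18750.

1281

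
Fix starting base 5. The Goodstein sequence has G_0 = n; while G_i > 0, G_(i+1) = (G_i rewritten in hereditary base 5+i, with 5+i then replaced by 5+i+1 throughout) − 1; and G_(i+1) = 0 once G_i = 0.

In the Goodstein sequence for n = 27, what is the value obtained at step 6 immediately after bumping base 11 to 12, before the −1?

88

step 0: 27 = 5^2 + 2; sub 6 for 5: 6^2 + 2; = 38; G_1 = 38−1 = 37
step 1: 37 = 6^2 + 1; sub 7 for 6: 7^2 + 1; = 50; G_2 = 50−1 = 49
step 2: 49 = 7^2; sub 8 for 7: 8^2; = 64; G_3 = 64−1 = 63
step 3: 63 = 7·8 + 7; sub 9 for 8: 7·9 + 7; = 70; G_4 = 70−1 = 69
step 4: 69 = 7·9 + 6; sub 10 for 9: 7·10 + 6; = 76; G_5 = 76−1 = 75
step 5: 75 = 7·10 + 5; sub 11 for 10: 7·11 + 5; = 82; G_6 = 82−1 = 81
step 6: 81 = 7·11 + 4; sub 12 for 11: 7·12 + 4; = 88; G_7 = 88−1 = 87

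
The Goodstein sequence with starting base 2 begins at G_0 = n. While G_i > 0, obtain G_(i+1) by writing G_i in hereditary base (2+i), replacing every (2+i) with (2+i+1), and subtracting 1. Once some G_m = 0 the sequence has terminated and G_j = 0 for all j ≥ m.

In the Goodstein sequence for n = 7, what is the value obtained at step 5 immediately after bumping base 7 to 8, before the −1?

step 0: 7 = 2^2 + 2 + 1; sub 3 for 2: 3^3 + 3 + 1; = 31; G_1 = 31−1 = 30
step 1: 30 = 3^3 + 3; sub 4 for 3: 4^4 + 4; = 260; G_2 = 260−1 = 259
step 2: 259 = 4^4 + 3; sub 5 for 4: 5^5 + 3; = 3128; G_3 = 3128−1 = 3127
step 3: 3127 = 5^5 + 2; sub 6 for 5: 6^6 + 2; = 46658; G_4 = 46658−1 = 46657
step 4: 46657 = 6^6 + 1; sub 7 for 6: 7^7 + 1; = 823544; G_5 = 823544−1 = 823543
step 5: 823543 = 7^7; sub 8 for 7: 8^8; = 16777216; G_6 = 16777216−1 = 16777215

16777216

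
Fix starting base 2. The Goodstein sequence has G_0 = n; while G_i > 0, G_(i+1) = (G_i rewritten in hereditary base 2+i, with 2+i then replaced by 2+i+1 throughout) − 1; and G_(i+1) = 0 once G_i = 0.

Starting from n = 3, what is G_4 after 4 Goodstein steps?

1

step 0: 3 = 2 + 1; sub 3 for 2: 3 + 1; = 4; G_1 = 4−1 = 3
step 1: 3 = 3; sub 4 for 3: 4; = 4; G_2 = 4−1 = 3
step 2: 3 = 3; sub 5 for 4: 3; = 3; G_3 = 3−1 = 2
step 3: 2 = 2; sub 6 for 5: 2; = 2; G_4 = 2−1 = 1
step 4: 1 = 1; sub 7 for 6: 1; = 1; G_5 = 1−1 = 0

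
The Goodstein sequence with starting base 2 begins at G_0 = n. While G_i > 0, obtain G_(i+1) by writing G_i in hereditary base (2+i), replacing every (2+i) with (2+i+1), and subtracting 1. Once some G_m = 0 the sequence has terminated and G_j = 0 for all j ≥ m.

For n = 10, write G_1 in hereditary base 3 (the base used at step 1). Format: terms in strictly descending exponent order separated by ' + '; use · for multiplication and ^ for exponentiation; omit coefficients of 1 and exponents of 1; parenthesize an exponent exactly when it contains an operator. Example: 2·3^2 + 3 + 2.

G_0 = 10. HB_2(10) = 2^(2 + 1) + 2. Bump = 84. G_1 = 83.
G_1 = 83. HB_3(83) = 3^(3 + 1) + 2. Bump = 1026. G_2 = 1025.

3^(3 + 1) + 2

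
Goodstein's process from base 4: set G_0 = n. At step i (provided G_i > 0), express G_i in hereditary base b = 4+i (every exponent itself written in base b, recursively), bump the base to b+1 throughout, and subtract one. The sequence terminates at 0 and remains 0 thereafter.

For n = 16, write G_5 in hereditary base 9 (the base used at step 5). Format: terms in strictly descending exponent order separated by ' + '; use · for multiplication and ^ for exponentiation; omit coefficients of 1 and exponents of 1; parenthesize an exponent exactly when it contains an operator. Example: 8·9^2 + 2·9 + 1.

4·9

step 0: 16 = 4^2; sub 5 for 4: 5^2; = 25; G_1 = 25−1 = 24
step 1: 24 = 4·5 + 4; sub 6 for 5: 4·6 + 4; = 28; G_2 = 28−1 = 27
step 2: 27 = 4·6 + 3; sub 7 for 6: 4·7 + 3; = 31; G_3 = 31−1 = 30
step 3: 30 = 4·7 + 2; sub 8 for 7: 4·8 + 2; = 34; G_4 = 34−1 = 33
step 4: 33 = 4·8 + 1; sub 9 for 8: 4·9 + 1; = 37; G_5 = 37−1 = 36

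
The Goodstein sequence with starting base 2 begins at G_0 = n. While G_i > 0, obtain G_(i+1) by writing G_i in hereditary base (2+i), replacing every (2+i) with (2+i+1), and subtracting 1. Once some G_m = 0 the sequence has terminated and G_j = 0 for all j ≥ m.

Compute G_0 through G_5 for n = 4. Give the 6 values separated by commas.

[0] 4 ≡ 2^2 (base 2). Lift 3: 27. −1: 26.
[1] 26 ≡ 2·3^2 + 2·3 + 2 (base 3). Lift 4: 42. −1: 41.
[2] 41 ≡ 2·4^2 + 2·4 + 1 (base 4). Lift 5: 61. −1: 60.
[3] 60 ≡ 2·5^2 + 2·5 (base 5). Lift 6: 84. −1: 83.
[4] 83 ≡ 2·6^2 + 6 + 5 (base 6). Lift 7: 110. −1: 109.

4, 26, 41, 60, 83, 109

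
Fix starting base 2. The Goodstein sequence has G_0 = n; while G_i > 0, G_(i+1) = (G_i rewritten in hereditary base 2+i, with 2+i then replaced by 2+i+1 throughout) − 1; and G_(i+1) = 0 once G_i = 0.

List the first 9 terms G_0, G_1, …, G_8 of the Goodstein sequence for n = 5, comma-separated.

step 0: 5 = 2^2 + 1; sub 3 for 2: 3^3 + 1; = 28; G_1 = 28−1 = 27
step 1: 27 = 3^3; sub 4 for 3: 4^4; = 256; G_2 = 256−1 = 255
step 2: 255 = 3·4^3 + 3·4^2 + 3·4 + 3; sub 5 for 4: 3·5^3 + 3·5^2 + 3·5 + 3; = 468; G_3 = 468−1 = 467
step 3: 467 = 3·5^3 + 3·5^2 + 3·5 + 2; sub 6 for 5: 3·6^3 + 3·6^2 + 3·6 + 2; = 776; G_4 = 776−1 = 775
step 4: 775 = 3·6^3 + 3·6^2 + 3·6 + 1; sub 7 for 6: 3·7^3 + 3·7^2 + 3·7 + 1; = 1198; G_5 = 1198−1 = 1197
step 5: 1197 = 3·7^3 + 3·7^2 + 3·7; sub 8 for 7: 3·8^3 + 3·8^2 + 3·8; = 1752; G_6 = 1752−1 = 1751
step 6: 1751 = 3·8^3 + 3·8^2 + 2·8 + 7; sub 9 for 8: 3·9^3 + 3·9^2 + 2·9 + 7; = 2455; G_7 = 2455−1 = 2454
step 7: 2454 = 3·9^3 + 3·9^2 + 2·9 + 6; sub 10 for 9: 3·10^3 + 3·10^2 + 2·10 + 6; = 3326; G_8 = 3326−1 = 3325

5, 27, 255, 467, 775, 1197, 1751, 2454, 3325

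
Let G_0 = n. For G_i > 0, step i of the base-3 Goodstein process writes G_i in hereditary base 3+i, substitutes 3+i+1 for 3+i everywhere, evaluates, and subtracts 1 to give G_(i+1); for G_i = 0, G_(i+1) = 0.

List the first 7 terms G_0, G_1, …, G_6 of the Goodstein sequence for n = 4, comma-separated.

[0] 4 ≡ 3 + 1 (base 3). Lift 4: 5. −1: 4.
[1] 4 ≡ 4 (base 4). Lift 5: 5. −1: 4.
[2] 4 ≡ 4 (base 5). Lift 6: 4. −1: 3.
[3] 3 ≡ 3 (base 6). Lift 7: 3. −1: 2.
[4] 2 ≡ 2 (base 7). Lift 8: 2. −1: 1.
[5] 1 ≡ 1 (base 8). Lift 9: 1. −1: 0.

4, 4, 4, 3, 2, 1, 0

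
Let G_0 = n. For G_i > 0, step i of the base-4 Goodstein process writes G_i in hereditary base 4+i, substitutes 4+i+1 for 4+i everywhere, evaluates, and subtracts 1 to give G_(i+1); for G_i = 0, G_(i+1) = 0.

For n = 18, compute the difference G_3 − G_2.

12

G_0 = 18. HB_4(18) = 4^2 + 2. Bump = 27. G_1 = 26.
G_1 = 26. HB_5(26) = 5^2 + 1. Bump = 37. G_2 = 36.
G_2 = 36. HB_6(36) = 6^2. Bump = 49. G_3 = 48.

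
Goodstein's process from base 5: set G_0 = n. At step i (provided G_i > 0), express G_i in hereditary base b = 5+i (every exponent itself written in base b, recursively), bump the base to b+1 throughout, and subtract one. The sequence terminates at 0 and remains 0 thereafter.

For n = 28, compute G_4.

base 5: 28 = 5^2 + 3; at 6: 6^2 + 3 = 39; next = 38
base 6: 38 = 6^2 + 2; at 7: 7^2 + 2 = 51; next = 50
base 7: 50 = 7^2 + 1; at 8: 8^2 + 1 = 65; next = 64
base 8: 64 = 8^2; at 9: 9^2 = 81; next = 80
base 9: 80 = 8·9 + 8; at 10: 8·10 + 8 = 88; next = 87

80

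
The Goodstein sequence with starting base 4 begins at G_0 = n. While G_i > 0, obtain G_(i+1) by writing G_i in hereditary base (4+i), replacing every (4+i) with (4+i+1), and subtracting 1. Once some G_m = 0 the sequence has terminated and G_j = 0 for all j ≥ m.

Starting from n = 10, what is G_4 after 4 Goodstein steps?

13

G_0 = 10. HB_4(10) = 2·4 + 2. Bump = 12. G_1 = 11.
G_1 = 11. HB_5(11) = 2·5 + 1. Bump = 13. G_2 = 12.
G_2 = 12. HB_6(12) = 2·6. Bump = 14. G_3 = 13.
G_3 = 13. HB_7(13) = 7 + 6. Bump = 14. G_4 = 13.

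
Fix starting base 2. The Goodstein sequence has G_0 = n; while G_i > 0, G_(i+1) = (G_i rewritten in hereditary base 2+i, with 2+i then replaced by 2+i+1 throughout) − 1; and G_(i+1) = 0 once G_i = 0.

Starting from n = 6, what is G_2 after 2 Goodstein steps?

step 0: 6 = 2^2 + 2; sub 3 for 2: 3^3 + 3; = 30; G_1 = 30−1 = 29
step 1: 29 = 3^3 + 2; sub 4 for 3: 4^4 + 2; = 258; G_2 = 258−1 = 257
step 2: 257 = 4^4 + 1; sub 5 for 4: 5^5 + 1; = 3126; G_3 = 3126−1 = 3125

257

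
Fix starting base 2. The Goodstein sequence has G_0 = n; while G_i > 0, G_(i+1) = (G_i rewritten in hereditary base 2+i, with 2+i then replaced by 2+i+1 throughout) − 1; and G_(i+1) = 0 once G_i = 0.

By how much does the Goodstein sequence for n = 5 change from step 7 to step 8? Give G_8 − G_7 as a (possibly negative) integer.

G_0 = 5. HB_2(5) = 2^2 + 1. Bump = 28. G_1 = 27.
G_1 = 27. HB_3(27) = 3^3. Bump = 256. G_2 = 255.
G_2 = 255. HB_4(255) = 3·4^3 + 3·4^2 + 3·4 + 3. Bump = 468. G_3 = 467.
G_3 = 467. HB_5(467) = 3·5^3 + 3·5^2 + 3·5 + 2. Bump = 776. G_4 = 775.
G_4 = 775. HB_6(775) = 3·6^3 + 3·6^2 + 3·6 + 1. Bump = 1198. G_5 = 1197.
G_5 = 1197. HB_7(1197) = 3·7^3 + 3·7^2 + 3·7. Bump = 1752. G_6 = 1751.
G_6 = 1751. HB_8(1751) = 3·8^3 + 3·8^2 + 2·8 + 7. Bump = 2455. G_7 = 2454.
G_7 = 2454. HB_9(2454) = 3·9^3 + 3·9^2 + 2·9 + 6. Bump = 3326. G_8 = 3325.

871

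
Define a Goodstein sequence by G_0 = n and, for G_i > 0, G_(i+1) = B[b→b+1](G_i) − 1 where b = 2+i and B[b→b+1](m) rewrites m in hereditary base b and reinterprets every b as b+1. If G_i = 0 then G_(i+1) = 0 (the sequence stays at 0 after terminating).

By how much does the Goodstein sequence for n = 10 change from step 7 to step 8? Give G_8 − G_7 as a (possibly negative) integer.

base 2: 10 = 2^(2 + 1) + 2; at 3: 3^(3 + 1) + 3 = 84; next = 83
base 3: 83 = 3^(3 + 1) + 2; at 4: 4^(4 + 1) + 2 = 1026; next = 1025
base 4: 1025 = 4^(4 + 1) + 1; at 5: 5^(5 + 1) + 1 = 15626; next = 15625
base 5: 15625 = 5^(5 + 1); at 6: 6^(6 + 1) = 279936; next = 279935
base 6: 279935 = 5·6^6 + 5·6^5 + 5·6^4 + 5·6^3 + 5·6^2 + 5·6 + 5; at 7: 5·7^7 + 5·7^5 + 5·7^4 + 5·7^3 + 5·7^2 + 5·7 + 5 = 4215755; next = 4215754
base 7: 4215754 = 5·7^7 + 5·7^5 + 5·7^4 + 5·7^3 + 5·7^2 + 5·7 + 4; at 8: 5·8^8 + 5·8^5 + 5·8^4 + 5·8^3 + 5·8^2 + 5·8 + 4 = 84073324; next = 84073323
base 8: 84073323 = 5·8^8 + 5·8^5 + 5·8^4 + 5·8^3 + 5·8^2 + 5·8 + 3; at 9: 5·9^9 + 5·9^5 + 5·9^4 + 5·9^3 + 5·9^2 + 5·9 + 3 = 1937434593; next = 1937434592
base 9: 1937434592 = 5·9^9 + 5·9^5 + 5·9^4 + 5·9^3 + 5·9^2 + 5·9 + 2; at 10: 5·10^10 + 5·10^5 + 5·10^4 + 5·10^3 + 5·10^2 + 5·10 + 2 = 50000555552; next = 50000555551

48063120959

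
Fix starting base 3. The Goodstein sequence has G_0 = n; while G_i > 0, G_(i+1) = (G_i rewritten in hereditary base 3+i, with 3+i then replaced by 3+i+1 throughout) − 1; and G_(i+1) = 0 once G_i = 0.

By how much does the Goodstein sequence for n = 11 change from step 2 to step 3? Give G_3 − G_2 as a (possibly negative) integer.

base 3: 11 = 3^2 + 2; at 4: 4^2 + 2 = 18; next = 17
base 4: 17 = 4^2 + 1; at 5: 5^2 + 1 = 26; next = 25
base 5: 25 = 5^2; at 6: 6^2 = 36; next = 35

10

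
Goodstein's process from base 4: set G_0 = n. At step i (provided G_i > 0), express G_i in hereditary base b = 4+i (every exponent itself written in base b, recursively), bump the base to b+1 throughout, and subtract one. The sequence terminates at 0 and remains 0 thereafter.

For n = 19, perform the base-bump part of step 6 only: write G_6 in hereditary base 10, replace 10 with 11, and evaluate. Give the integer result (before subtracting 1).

[0] 19 ≡ 4^2 + 3 (base 4). Lift 5: 28. −1: 27.
[1] 27 ≡ 5^2 + 2 (base 5). Lift 6: 38. −1: 37.
[2] 37 ≡ 6^2 + 1 (base 6). Lift 7: 50. −1: 49.
[3] 49 ≡ 7^2 (base 7). Lift 8: 64. −1: 63.
[4] 63 ≡ 7·8 + 7 (base 8). Lift 9: 70. −1: 69.
[5] 69 ≡ 7·9 + 6 (base 9). Lift 10: 76. −1: 75.
[6] 75 ≡ 7·10 + 5 (base 10). Lift 11: 82. −1: 81.

82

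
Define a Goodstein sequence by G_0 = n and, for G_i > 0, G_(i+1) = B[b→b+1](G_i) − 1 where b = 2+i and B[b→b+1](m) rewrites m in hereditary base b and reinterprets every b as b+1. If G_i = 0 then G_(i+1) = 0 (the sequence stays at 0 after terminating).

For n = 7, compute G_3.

3127

(0) 7|_2 = 2^2 + 2 + 1 ↦ 3^3 + 3 + 1|_3 = 31 ⇒ 30
(1) 30|_3 = 3^3 + 3 ↦ 4^4 + 4|_4 = 260 ⇒ 259
(2) 259|_4 = 4^4 + 3 ↦ 5^5 + 3|_5 = 3128 ⇒ 3127
(3) 3127|_5 = 5^5 + 2 ↦ 6^6 + 2|_6 = 46658 ⇒ 46657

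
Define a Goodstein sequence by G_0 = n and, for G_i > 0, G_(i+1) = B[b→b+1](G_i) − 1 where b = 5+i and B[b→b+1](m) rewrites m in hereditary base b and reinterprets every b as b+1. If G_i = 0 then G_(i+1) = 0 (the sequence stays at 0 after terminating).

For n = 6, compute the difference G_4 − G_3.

-1

G_0=6  [base 5] 5 + 1  →[5↦6]→  6 + 1 = 7  −1 ⇒ G_1=6
G_1=6  [base 6] 6  →[6↦7]→  7 = 7  −1 ⇒ G_2=6
G_2=6  [base 7] 6  →[7↦8]→  6 = 6  −1 ⇒ G_3=5
G_3=5  [base 8] 5  →[8↦9]→  5 = 5  −1 ⇒ G_4=4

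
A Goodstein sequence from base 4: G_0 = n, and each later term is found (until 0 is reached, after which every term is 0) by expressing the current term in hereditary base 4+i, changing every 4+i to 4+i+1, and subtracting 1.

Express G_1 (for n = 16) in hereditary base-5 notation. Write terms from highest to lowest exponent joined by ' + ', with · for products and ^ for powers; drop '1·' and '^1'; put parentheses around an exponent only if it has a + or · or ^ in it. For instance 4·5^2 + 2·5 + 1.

(0) 16|_4 = 4^2 ↦ 5^2|_5 = 25 ⇒ 24
(1) 24|_5 = 4·5 + 4 ↦ 4·6 + 4|_6 = 28 ⇒ 27

4·5 + 4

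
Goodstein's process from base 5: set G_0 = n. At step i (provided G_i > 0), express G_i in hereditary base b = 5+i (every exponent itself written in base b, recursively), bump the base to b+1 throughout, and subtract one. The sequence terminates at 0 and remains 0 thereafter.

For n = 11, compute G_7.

13

G_0=11  [base 5] 2·5 + 1  →[5↦6]→  2·6 + 1 = 13  −1 ⇒ G_1=12
G_1=12  [base 6] 2·6  →[6↦7]→  2·7 = 14  −1 ⇒ G_2=13
G_2=13  [base 7] 7 + 6  →[7↦8]→  8 + 6 = 14  −1 ⇒ G_3=13
G_3=13  [base 8] 8 + 5  →[8↦9]→  9 + 5 = 14  −1 ⇒ G_4=13
G_4=13  [base 9] 9 + 4  →[9↦10]→  10 + 4 = 14  −1 ⇒ G_5=13
G_5=13  [base 10] 10 + 3  →[10↦11]→  11 + 3 = 14  −1 ⇒ G_6=13
G_6=13  [base 11] 11 + 2  →[11↦12]→  12 + 2 = 14  −1 ⇒ G_7=13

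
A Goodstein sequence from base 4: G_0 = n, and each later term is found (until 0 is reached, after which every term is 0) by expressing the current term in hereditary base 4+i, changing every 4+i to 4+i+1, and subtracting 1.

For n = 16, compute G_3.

30

base 4: 16 = 4^2; at 5: 5^2 = 25; next = 24
base 5: 24 = 4·5 + 4; at 6: 4·6 + 4 = 28; next = 27
base 6: 27 = 4·6 + 3; at 7: 4·7 + 3 = 31; next = 30
base 7: 30 = 4·7 + 2; at 8: 4·8 + 2 = 34; next = 33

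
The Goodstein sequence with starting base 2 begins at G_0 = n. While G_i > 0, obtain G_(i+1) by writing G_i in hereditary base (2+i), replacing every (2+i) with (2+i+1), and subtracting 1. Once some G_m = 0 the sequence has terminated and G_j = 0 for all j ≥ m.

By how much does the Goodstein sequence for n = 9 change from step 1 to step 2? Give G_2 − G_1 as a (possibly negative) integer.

(0) 9|_2 = 2^(2 + 1) + 1 ↦ 3^(3 + 1) + 1|_3 = 82 ⇒ 81
(1) 81|_3 = 3^(3 + 1) ↦ 4^(4 + 1)|_4 = 1024 ⇒ 1023

942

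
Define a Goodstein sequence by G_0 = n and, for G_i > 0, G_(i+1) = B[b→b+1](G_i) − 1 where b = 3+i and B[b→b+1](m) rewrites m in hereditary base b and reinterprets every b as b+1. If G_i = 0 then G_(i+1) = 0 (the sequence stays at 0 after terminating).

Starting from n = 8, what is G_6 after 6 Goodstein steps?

G_0=8  [base 3] 2·3 + 2  →[3↦4]→  2·4 + 2 = 10  −1 ⇒ G_1=9
G_1=9  [base 4] 2·4 + 1  →[4↦5]→  2·5 + 1 = 11  −1 ⇒ G_2=10
G_2=10  [base 5] 2·5  →[5↦6]→  2·6 = 12  −1 ⇒ G_3=11
G_3=11  [base 6] 6 + 5  →[6↦7]→  7 + 5 = 12  −1 ⇒ G_4=11
G_4=11  [base 7] 7 + 4  →[7↦8]→  8 + 4 = 12  −1 ⇒ G_5=11
G_5=11  [base 8] 8 + 3  →[8↦9]→  9 + 3 = 12  −1 ⇒ G_6=11

11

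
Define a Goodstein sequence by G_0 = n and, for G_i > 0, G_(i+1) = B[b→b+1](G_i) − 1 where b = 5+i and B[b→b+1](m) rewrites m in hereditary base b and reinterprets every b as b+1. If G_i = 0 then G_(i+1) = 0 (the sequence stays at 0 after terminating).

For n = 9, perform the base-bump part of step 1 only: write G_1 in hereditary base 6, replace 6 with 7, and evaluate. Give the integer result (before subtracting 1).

9 —HB5→ 5 + 4 —bump→ 6 + 4 = 10 —(−1)→ 9
9 —HB6→ 6 + 3 —bump→ 7 + 3 = 10 —(−1)→ 9

10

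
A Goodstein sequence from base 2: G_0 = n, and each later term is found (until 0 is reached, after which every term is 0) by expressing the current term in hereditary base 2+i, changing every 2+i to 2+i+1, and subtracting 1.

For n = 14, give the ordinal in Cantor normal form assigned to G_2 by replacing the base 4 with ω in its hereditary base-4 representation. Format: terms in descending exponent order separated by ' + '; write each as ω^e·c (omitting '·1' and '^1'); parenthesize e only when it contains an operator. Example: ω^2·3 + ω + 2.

[0] 14 ≡ 2^(2 + 1) + 2^2 + 2 (base 2). Lift 3: 111. −1: 110.
[1] 110 ≡ 3^(3 + 1) + 3^3 + 2 (base 3). Lift 4: 1282. −1: 1281.
[2] 1281 ≡ 4^(4 + 1) + 4^4 + 1 (base 4). Lift 5: 18751. −1: 18750.

ω^(ω + 1) + ω^ω + 1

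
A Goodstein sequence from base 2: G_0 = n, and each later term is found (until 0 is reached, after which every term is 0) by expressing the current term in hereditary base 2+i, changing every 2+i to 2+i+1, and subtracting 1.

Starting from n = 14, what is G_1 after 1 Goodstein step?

base 2: 14 = 2^(2 + 1) + 2^2 + 2; at 3: 3^(3 + 1) + 3^3 + 3 = 111; next = 110
base 3: 110 = 3^(3 + 1) + 3^3 + 2; at 4: 4^(4 + 1) + 4^4 + 2 = 1282; next = 1281

110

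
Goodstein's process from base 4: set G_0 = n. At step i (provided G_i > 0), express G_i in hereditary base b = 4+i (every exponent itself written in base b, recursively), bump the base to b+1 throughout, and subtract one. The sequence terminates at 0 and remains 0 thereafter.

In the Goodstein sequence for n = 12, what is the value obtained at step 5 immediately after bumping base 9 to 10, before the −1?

20

i=0: 12 = 3·4 (b=4); 4→5: 3·5 = 15; 15−1 = 14
i=1: 14 = 2·5 + 4 (b=5); 5→6: 2·6 + 4 = 16; 16−1 = 15
i=2: 15 = 2·6 + 3 (b=6); 6→7: 2·7 + 3 = 17; 17−1 = 16
i=3: 16 = 2·7 + 2 (b=7); 7→8: 2·8 + 2 = 18; 18−1 = 17
i=4: 17 = 2·8 + 1 (b=8); 8→9: 2·9 + 1 = 19; 19−1 = 18
i=5: 18 = 2·9 (b=9); 9→10: 2·10 = 20; 20−1 = 19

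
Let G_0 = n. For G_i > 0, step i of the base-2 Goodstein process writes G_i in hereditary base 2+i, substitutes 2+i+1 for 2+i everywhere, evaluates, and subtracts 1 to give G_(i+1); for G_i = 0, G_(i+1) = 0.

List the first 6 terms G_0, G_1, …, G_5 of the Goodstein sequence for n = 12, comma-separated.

12, 107, 1065, 15685, 280019, 5764910

step 0: 12 = 2^(2 + 1) + 2^2; sub 3 for 2: 3^(3 + 1) + 3^3; = 108; G_1 = 108−1 = 107
step 1: 107 = 3^(3 + 1) + 2·3^2 + 2·3 + 2; sub 4 for 3: 4^(4 + 1) + 2·4^2 + 2·4 + 2; = 1066; G_2 = 1066−1 = 1065
step 2: 1065 = 4^(4 + 1) + 2·4^2 + 2·4 + 1; sub 5 for 4: 5^(5 + 1) + 2·5^2 + 2·5 + 1; = 15686; G_3 = 15686−1 = 15685
step 3: 15685 = 5^(5 + 1) + 2·5^2 + 2·5; sub 6 for 5: 6^(6 + 1) + 2·6^2 + 2·6; = 280020; G_4 = 280020−1 = 280019
step 4: 280019 = 6^(6 + 1) + 2·6^2 + 6 + 5; sub 7 for 6: 7^(7 + 1) + 2·7^2 + 7 + 5; = 5764911; G_5 = 5764911−1 = 5764910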